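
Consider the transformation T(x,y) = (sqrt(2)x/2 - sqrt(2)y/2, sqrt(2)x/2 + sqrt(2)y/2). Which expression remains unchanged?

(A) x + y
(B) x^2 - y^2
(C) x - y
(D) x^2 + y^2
D

An expression E(x,y) is invariant under T if E(T(x,y)) = E(x,y). Here T(x,y) = (sqrt(2)x/2 - sqrt(2)y/2, sqrt(2)x/2 + sqrt(2)y/2).
Substitute the transformed coordinates into each option and compare with the original:
(A) x + y  ->  (sqrt(2)x/2 - sqrt(2)y/2) + (sqrt(2)x/2 + sqrt(2)y/2) = sqrt(2)x   [differs from x + y: not invariant]
(B) x^2 - y^2  ->  (sqrt(2)x/2 - sqrt(2)y/2)^2 - (sqrt(2)x/2 + sqrt(2)y/2)^2 = -2xy   [differs from x^2 - y^2: not invariant]
(C) x - y  ->  (sqrt(2)x/2 - sqrt(2)y/2) - (sqrt(2)x/2 + sqrt(2)y/2) = -sqrt(2)y   [differs from x - y: not invariant]
(D) x^2 + y^2  ->  (sqrt(2)x/2 - sqrt(2)y/2)^2 + (sqrt(2)x/2 + sqrt(2)y/2)^2 = x^2 + y^2   [equals x^2 + y^2: invariant]

Only option (D), x^2 + y^2, is unchanged by the transformation.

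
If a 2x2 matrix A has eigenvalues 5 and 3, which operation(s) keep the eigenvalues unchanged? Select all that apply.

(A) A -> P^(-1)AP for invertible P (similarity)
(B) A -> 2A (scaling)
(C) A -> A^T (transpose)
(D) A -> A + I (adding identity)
A and C

Eigenvalues are preserved by:
1. Similarity transformations: A -> P^(-1)AP (same characteristic polynomial)
2. Transpose: A^T has the same eigenvalues as A

Eigenvalues are NOT preserved by:
- Adding identity: eigenvalues become 5+1, 3+1
- Scaling: eigenvalues become 10, 6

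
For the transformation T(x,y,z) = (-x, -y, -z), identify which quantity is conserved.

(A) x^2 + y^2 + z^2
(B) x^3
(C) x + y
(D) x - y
A

Apply T(x,y,z) = (-x, -y, -z) to each option, i.e. replace (x, y, z) by the transformed coordinates.
Substitute the transformed coordinates into each option and compare with the original:
(A) x^2 + y^2 + z^2  ->  (-x)^2 + (-y)^2 + (-z)^2 = x^2 + y^2 + z^2   [equals x^2 + y^2 + z^2: invariant]
(B) x^3  ->  (-x)^3 = -x^3   [differs from x^3: not invariant]
(C) x + y  ->  (-x) + (-y) = -x - y   [differs from x + y: not invariant]
(D) x - y  ->  (-x) - (-y) = -x + y   [differs from x - y: not invariant]

Only option (A), x^2 + y^2 + z^2, is unchanged by the transformation.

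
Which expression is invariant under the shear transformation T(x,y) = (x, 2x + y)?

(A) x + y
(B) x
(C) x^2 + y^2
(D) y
B

Under the shear T(x,y) = (x, 2x + y):
Substitute the transformed coordinates into each option and compare with the original:
(A) x + y  ->  (x) + (2x + y) = 3x + y   [differs from x + y: not invariant]
(B) x  ->  (x) = x   [equals x: invariant]
(C) x^2 + y^2  ->  (x)^2 + (2x + y)^2 = 5x^2 + 4xy + y^2   [differs from x^2 + y^2: not invariant]
(D) y  ->  (2x + y) = 2x + y   [differs from y: not invariant]

Only option (B), x, is unchanged by the transformation.
A vertical shear moves points parallel to the y-axis, so the x-coordinate (and any function of x alone) is unchanged.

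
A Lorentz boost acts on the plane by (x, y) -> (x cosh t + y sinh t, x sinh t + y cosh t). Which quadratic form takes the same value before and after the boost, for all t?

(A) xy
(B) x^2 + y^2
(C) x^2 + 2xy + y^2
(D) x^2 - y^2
D

Write x' = x cosh t + y sinh t, y' = x sinh t + y cosh t and substitute into each option:
(A) xy: (x cosh t + y sinh t)(x sinh t + y cosh t) = xy(cosh^2 t + sinh^2 t) + (x^2 + y^2) sinh t cosh t = xy cosh 2t + (x^2 + y^2)(sinh 2t)/2   [not invariant for t != 0]
(B) x^2 + y^2: (x cosh t + y sinh t)^2 + (x sinh t + y cosh t)^2 = (x^2 + y^2)(cosh^2 t + sinh^2 t) + 4xy sinh t cosh t = (x^2 + y^2) cosh 2t + 2xy sinh 2t   [not invariant for t != 0]
(C) x^2 + 2xy + y^2: (x' + y')^2 with x' + y' = (x + y)(cosh t + sinh t) = (x + y)e^t, so it becomes (x + y)^2 e^(2t)   [not invariant for t != 0]
(D) x^2 - y^2: (x cosh t + y sinh t)^2 - (x sinh t + y cosh t)^2 = x^2(cosh^2 t - sinh^2 t) + 2xy(cosh t sinh t - sinh t cosh t) + y^2(sinh^2 t - cosh^2 t) = x^2 - y^2   [invariant, using cosh^2 t - sinh^2 t = 1]

Only (D) x^2 - y^2 is unchanged; it is the Minkowski form preserved by Lorentz boosts, just as x^2 + y^2 is preserved by ordinary rotations.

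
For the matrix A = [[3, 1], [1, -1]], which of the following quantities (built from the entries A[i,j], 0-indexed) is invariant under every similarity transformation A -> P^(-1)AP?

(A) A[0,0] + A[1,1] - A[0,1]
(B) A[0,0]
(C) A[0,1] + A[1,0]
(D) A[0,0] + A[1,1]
D

A[0,0] + A[1,1] is the trace of A. By the cyclic property of the trace, tr(P^(-1)AP) = tr(APP^(-1)) = tr(A), so it is the same for every matrix similar to A.

The other combinations are not similarity invariants. For example, take P = [[1, 1], [1, 2]] (det P = 1), so P^(-1) = [[2, -1], [-1, 1]] and
B = P^(-1)AP = [[8, 11], [-4, -6]].
Evaluating each option on A and on B:
(A) A[0,0] + A[1,1] - A[0,1]: 1 for A, -9 for B -> changes
(B) A[0,0]: 3 for A, 8 for B -> changes
(C) A[0,1] + A[1,0]: 2 for A, 7 for B -> changes
(D) A[0,0] + A[1,1]: 2 for A, 2 for B -> unchanged

Only (D) A[0,0] + A[1,1] = 2 survives (and it does so for every P, not just this one), so it is the invariant.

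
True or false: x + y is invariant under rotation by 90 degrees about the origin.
False

Applying rotation by 90 degrees: x' = x*cos(90 degrees) - y*sin(90 degrees) = -y, y' = x*sin(90 degrees) + y*cos(90 degrees) = x

Substituting into x + y:
(-y) + (x)
= x - y

This differs from the original expression x + y, so it is NOT invariant.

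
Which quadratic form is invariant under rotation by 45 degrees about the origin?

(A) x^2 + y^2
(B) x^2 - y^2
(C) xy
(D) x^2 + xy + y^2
A

Rotation by 45 degrees sends (x, y) to (sqrt(2)x/2 - sqrt(2)y/2, sqrt(2)x/2 + sqrt(2)y/2).
Substitute the transformed coordinates into each option and compare with the original:
(A) x^2 + y^2  ->  (sqrt(2)x/2 - sqrt(2)y/2)^2 + (sqrt(2)x/2 + sqrt(2)y/2)^2 = x^2 + y^2   [equals x^2 + y^2: invariant]
(B) x^2 - y^2  ->  (sqrt(2)x/2 - sqrt(2)y/2)^2 - (sqrt(2)x/2 + sqrt(2)y/2)^2 = -2xy   [differs from x^2 - y^2: not invariant]
(C) xy  ->  (sqrt(2)x/2 - sqrt(2)y/2)(sqrt(2)x/2 + sqrt(2)y/2) = x^2/2 - y^2/2   [differs from xy: not invariant]
(D) x^2 + xy + y^2  ->  (sqrt(2)x/2 - sqrt(2)y/2)^2 + (sqrt(2)x/2 - sqrt(2)y/2)(sqrt(2)x/2 + sqrt(2)y/2) + (sqrt(2)x/2 + sqrt(2)y/2)^2 = 3x^2/2 + y^2/2   [differs from x^2 + xy + y^2: not invariant]

Only option (A), x^2 + y^2, is unchanged by the transformation.
x^2 + y^2 is the squared distance from the origin, which rotations preserve.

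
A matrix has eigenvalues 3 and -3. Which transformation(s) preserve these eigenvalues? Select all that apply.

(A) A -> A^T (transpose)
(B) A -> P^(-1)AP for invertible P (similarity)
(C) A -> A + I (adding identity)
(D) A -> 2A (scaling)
A and B

Eigenvalues are preserved by:
1. Similarity transformations: A -> P^(-1)AP (same characteristic polynomial)
2. Transpose: A^T has the same eigenvalues as A

Eigenvalues are NOT preserved by:
- Adding identity: eigenvalues become 3+1, -3+1
- Scaling: eigenvalues become 6, -6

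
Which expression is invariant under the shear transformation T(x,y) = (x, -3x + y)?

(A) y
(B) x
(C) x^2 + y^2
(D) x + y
B

Under the shear T(x,y) = (x, -3x + y):
Substitute the transformed coordinates into each option and compare with the original:
(A) y  ->  (-3x + y) = -3x + y   [differs from y: not invariant]
(B) x  ->  (x) = x   [equals x: invariant]
(C) x^2 + y^2  ->  (x)^2 + (-3x + y)^2 = 10x^2 - 6xy + y^2   [differs from x^2 + y^2: not invariant]
(D) x + y  ->  (x) + (-3x + y) = -2x + y   [differs from x + y: not invariant]

Only option (B), x, is unchanged by the transformation.
A vertical shear moves points parallel to the y-axis, so the x-coordinate (and any function of x alone) is unchanged.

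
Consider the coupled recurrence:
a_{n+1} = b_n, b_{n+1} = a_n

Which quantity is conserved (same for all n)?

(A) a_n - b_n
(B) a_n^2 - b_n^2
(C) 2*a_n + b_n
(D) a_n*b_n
D

Replace a_n by a_{n+1} = b_n and b_n by b_{n+1} = a_n in each option and simplify:
(A) a_n - b_n  ->  (b_n) - (a_n) = -a_n + b_n   [not conserved]
(B) a_n^2 - b_n^2  ->  (b_n)^2 - (a_n)^2 = -a_n^2 + b_n^2   [not conserved]
(C) 2*a_n + b_n  ->  2*(b_n) + (a_n) = a_n + 2*b_n   [not conserved]
(D) a_n*b_n  ->  (b_n)*(a_n) = a_n*b_n   [conserved]

Only (D) a_n*b_n returns to itself after one step, so it is the conserved quantity.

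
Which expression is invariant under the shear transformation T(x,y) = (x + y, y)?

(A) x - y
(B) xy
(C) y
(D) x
C

Under the shear T(x,y) = (x + y, y):
Substitute the transformed coordinates into each option and compare with the original:
(A) x - y  ->  (x + y) - (y) = x   [differs from x - y: not invariant]
(B) xy  ->  (x + y)(y) = xy + y^2   [differs from xy: not invariant]
(C) y  ->  (y) = y   [equals y: invariant]
(D) x  ->  (x + y) = x + y   [differs from x: not invariant]

Only option (C), y, is unchanged by the transformation.
A horizontal shear moves points parallel to the x-axis, so the y-coordinate (and any function of y alone) is unchanged.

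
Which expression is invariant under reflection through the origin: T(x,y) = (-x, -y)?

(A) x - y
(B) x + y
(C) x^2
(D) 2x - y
C

The map is reflection through the origin: T(x,y) = (-x, -y).
Substitute the transformed coordinates into each option and compare with the original:
(A) x - y  ->  (-x) - (-y) = -x + y   [differs from x - y: not invariant]
(B) x + y  ->  (-x) + (-y) = -x - y   [differs from x + y: not invariant]
(C) x^2  ->  (-x)^2 = x^2   [equals x^2: invariant]
(D) 2x - y  ->  2(-x) - (-y) = -2x + y   [differs from 2x - y: not invariant]

Only option (C), x^2, is unchanged by the transformation.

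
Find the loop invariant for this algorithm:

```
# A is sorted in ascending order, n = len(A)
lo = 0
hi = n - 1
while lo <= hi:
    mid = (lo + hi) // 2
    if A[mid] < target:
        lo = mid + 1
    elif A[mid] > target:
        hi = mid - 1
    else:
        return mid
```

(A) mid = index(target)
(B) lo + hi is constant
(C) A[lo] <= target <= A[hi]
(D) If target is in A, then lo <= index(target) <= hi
D

A loop invariant must hold before the first iteration and be re-established by every execution of the body.

(D) If target is in A, then lo <= index(target) <= hi: Before the loop [lo, hi] = [0, n-1] covers every index. When A[mid] < target, sortedness puts target strictly to the right of mid, so setting lo = mid + 1 keeps index(target) in [lo, hi]; symmetrically for hi = mid - 1. Hence 'if target is in A then lo <= index(target) <= hi' holds after every iteration, and when lo > hi it proves target is absent.

The other options fail:
(A) mid = index(target): mid is just the current probe; it equals index(target) only on the iteration that returns.
(B) lo + hi is constant: each iteration moves exactly one of lo, hi, so lo + hi changes (e.g. 0 + (n-1) becomes (mid+1) + (n-1)).
(C) A[lo] <= target <= A[hi]: fails when target is not in A (e.g. target < A[0] already violates it before the loop), so it is not maintained in general.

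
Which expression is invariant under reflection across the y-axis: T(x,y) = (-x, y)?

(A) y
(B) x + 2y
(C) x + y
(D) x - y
A

The map is reflection across the y-axis: T(x,y) = (-x, y).
Substitute the transformed coordinates into each option and compare with the original:
(A) y  ->  (y) = y   [equals y: invariant]
(B) x + 2y  ->  (-x) + 2(y) = -x + 2y   [differs from x + 2y: not invariant]
(C) x + y  ->  (-x) + (y) = -x + y   [differs from x + y: not invariant]
(D) x - y  ->  (-x) - (y) = -x - y   [differs from x - y: not invariant]

Only option (A), y, is unchanged by the transformation.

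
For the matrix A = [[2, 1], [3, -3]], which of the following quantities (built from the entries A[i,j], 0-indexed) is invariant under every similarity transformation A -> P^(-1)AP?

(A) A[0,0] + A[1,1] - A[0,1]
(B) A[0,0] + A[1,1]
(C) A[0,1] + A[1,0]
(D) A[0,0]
B

A[0,0] + A[1,1] is the trace of A. By the cyclic property of the trace, tr(P^(-1)AP) = tr(APP^(-1)) = tr(A), so it is the same for every matrix similar to A.

The other combinations are not similarity invariants. For example, take P = [[1, 1], [1, 2]] (det P = 1), so P^(-1) = [[2, -1], [-1, 1]] and
B = P^(-1)AP = [[6, 11], [-3, -7]].
Evaluating each option on A and on B:
(A) A[0,0] + A[1,1] - A[0,1]: -2 for A, -12 for B -> changes
(B) A[0,0] + A[1,1]: -1 for A, -1 for B -> unchanged
(C) A[0,1] + A[1,0]: 4 for A, 8 for B -> changes
(D) A[0,0]: 2 for A, 6 for B -> changes

Only (B) A[0,0] + A[1,1] = -1 survives (and it does so for every P, not just this one), so it is the invariant.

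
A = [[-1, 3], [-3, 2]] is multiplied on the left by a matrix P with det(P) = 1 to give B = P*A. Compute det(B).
7

By the multiplicative property of determinants, det(B) = det(P*A) = det(P) * det(A) = det(A),
so the determinant is invariant under multiplication by any determinant-1 matrix; we just need det(A).

det(A) = (-1)(2) - (3)(-3) = -2 - (-9) = 7

Therefore det(B) = 1 * 7 = 7.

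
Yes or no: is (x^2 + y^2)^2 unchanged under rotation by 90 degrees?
Yes

Applying rotation by 90 degrees: x' = x*cos(90 degrees) - y*sin(90 degrees) = -y, y' = x*sin(90 degrees) + y*cos(90 degrees) = x

Substituting into (x^2 + y^2)^2:
((-y)^2 + (x)^2)^2
= x^4 + 2x^2y^2 + y^4 = (x^2 + y^2)^2

This equals the original expression (x^2 + y^2)^2, so it IS invariant.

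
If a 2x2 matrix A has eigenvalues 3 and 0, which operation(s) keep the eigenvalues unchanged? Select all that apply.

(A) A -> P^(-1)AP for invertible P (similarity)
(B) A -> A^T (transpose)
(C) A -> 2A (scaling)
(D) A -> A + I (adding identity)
A and B

Eigenvalues are preserved by:
1. Similarity transformations: A -> P^(-1)AP (same characteristic polynomial)
2. Transpose: A^T has the same eigenvalues as A

Eigenvalues are NOT preserved by:
- Adding identity: eigenvalues become 3+1, 0+1
- Scaling: eigenvalues become 6, 0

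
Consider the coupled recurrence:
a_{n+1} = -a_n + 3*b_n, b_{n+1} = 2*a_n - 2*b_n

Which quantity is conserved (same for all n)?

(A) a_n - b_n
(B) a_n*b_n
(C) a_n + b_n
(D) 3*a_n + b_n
C

Replace a_n by a_{n+1} = -a_n + 3*b_n and b_n by b_{n+1} = 2*a_n - 2*b_n in each option and simplify:
(A) a_n - b_n  ->  (-a_n + 3*b_n) - (2*a_n - 2*b_n) = -3*a_n + 5*b_n   [not conserved]
(B) a_n*b_n  ->  (-a_n + 3*b_n)*(2*a_n - 2*b_n) = -2*a_n^2 + 8*a_n*b_n - 6*b_n^2   [not conserved]
(C) a_n + b_n  ->  (-a_n + 3*b_n) + (2*a_n - 2*b_n) = a_n + b_n   [conserved]
(D) 3*a_n + b_n  ->  3*(-a_n + 3*b_n) + (2*a_n - 2*b_n) = -a_n + 7*b_n   [not conserved]

Only (C) a_n + b_n returns to itself after one step, so it is the conserved quantity.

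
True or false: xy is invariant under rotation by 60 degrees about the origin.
False

Applying rotation by 60 degrees: x' = x*cos(60 degrees) - y*sin(60 degrees) = x/2 - sqrt(3)y/2, y' = x*sin(60 degrees) + y*cos(60 degrees) = sqrt(3)x/2 + y/2

Substituting into xy:
(x/2 - sqrt(3)y/2)(sqrt(3)x/2 + y/2)
= sqrt(3)x^2/4 - xy/2 - sqrt(3)y^2/4

This differs from the original expression xy, so it is NOT invariant.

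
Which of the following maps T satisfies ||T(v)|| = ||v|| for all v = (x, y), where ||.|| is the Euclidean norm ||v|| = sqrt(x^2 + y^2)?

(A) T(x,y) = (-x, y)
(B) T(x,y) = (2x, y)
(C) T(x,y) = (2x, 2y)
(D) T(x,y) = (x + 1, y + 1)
A

A transformation preserves a norm if ||T(v)|| = ||v|| for every v; a single vector where the norm changes rules an option out.

(A) T(x,y) = (-x, y): preserves the norm -- it is an orthogonal map (a rotation/reflection), and (-x)^2 + (y)^2 simplifies to x^2 + y^2.
(B) T(x,y) = (2x, y): v = (1, 0) has norm sqrt((1)^2 + (0)^2) = 1, but T(v) = (2, 0) has norm 2 -- not preserved.
(C) T(x,y) = (2x, 2y): v = (1, 0) has norm sqrt((1)^2 + (0)^2) = 1, but T(v) = (2, 0) has norm 2 -- not preserved.
(D) T(x,y) = (x + 1, y + 1): v = (1, 0) has norm sqrt((1)^2 + (0)^2) = 1, but T(v) = (2, 1) has norm sqrt(5) -- not preserved.

Therefore the answer is (A).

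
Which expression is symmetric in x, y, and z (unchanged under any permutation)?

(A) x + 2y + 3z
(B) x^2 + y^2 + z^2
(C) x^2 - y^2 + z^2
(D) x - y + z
B

A symmetric expression is unchanged when the variables are permuted; here the transformation to test is the swap (x, y) -> (y, x).
A symmetric expression must survive every permutation; the single swap x <-> y already eliminates the distractors, and the keyed expression is also unchanged by x <-> z and y <-> z (each variable enters it in exactly the same way).
Substitute the transformed coordinates into each option and compare with the original:
(A) x + 2y + 3z  ->  (y) + 2(x) + 3z = 2x + y + 3z   [differs from x + 2y + 3z: not invariant]
(B) x^2 + y^2 + z^2  ->  (y)^2 + (x)^2 + z^2 = x^2 + y^2 + z^2   [equals x^2 + y^2 + z^2: invariant]
(C) x^2 - y^2 + z^2  ->  (y)^2 - (x)^2 + z^2 = -x^2 + y^2 + z^2   [differs from x^2 - y^2 + z^2: not invariant]
(D) x - y + z  ->  (y) - (x) + z = -x + y + z   [differs from x - y + z: not invariant]

Only option (B), x^2 + y^2 + z^2, is unchanged by the transformation.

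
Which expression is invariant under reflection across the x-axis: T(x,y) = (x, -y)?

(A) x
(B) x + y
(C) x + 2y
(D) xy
A

The map is reflection across the x-axis: T(x,y) = (x, -y).
Substitute the transformed coordinates into each option and compare with the original:
(A) x  ->  (x) = x   [equals x: invariant]
(B) x + y  ->  (x) + (-y) = x - y   [differs from x + y: not invariant]
(C) x + 2y  ->  (x) + 2(-y) = x - 2y   [differs from x + 2y: not invariant]
(D) xy  ->  (x)(-y) = -xy   [differs from xy: not invariant]

Only option (A), x, is unchanged by the transformation.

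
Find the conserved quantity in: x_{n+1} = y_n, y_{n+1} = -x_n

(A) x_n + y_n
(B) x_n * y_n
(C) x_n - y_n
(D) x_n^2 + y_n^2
D

For the recurrence x_{n+1} = y_n, y_{n+1} = -x_n:

x_{n+1}^2 + y_{n+1}^2 = y_n^2 + (-x_n)^2 = x_n^2 + y_n^2
The sum of squares is conserved (like energy in a harmonic oscillator).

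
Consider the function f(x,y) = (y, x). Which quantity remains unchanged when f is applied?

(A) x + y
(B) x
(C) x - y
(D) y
A

For f(x,y) = (y, x):
After applying f: x' = y, y' = x. So x' + y' = y + x = x + y.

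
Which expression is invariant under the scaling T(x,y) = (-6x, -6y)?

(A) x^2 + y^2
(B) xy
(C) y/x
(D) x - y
C

Under the uniform scaling T(x,y) = (-6x, -6y):
Substitute the transformed coordinates into each option and compare with the original:
(A) x^2 + y^2  ->  (-6x)^2 + (-6y)^2 = 36x^2 + 36y^2   [differs from x^2 + y^2: not invariant]
(B) xy  ->  (-6x)(-6y) = 36xy   [differs from xy: not invariant]
(C) y/x  ->  (-6y)/(-6x) = y/x   [equals y/x: invariant]
(D) x - y  ->  (-6x) - (-6y) = -6x + 6y   [differs from x - y: not invariant]

Only option (C), y/x, is unchanged by the transformation.
The common factor -6 cancels in a ratio of coordinates, while sums, products and sums of squares pick up factors of -6 or 36.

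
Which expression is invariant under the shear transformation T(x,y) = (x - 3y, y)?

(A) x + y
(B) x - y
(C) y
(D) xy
C

Under the shear T(x,y) = (x - 3y, y):
Substitute the transformed coordinates into each option and compare with the original:
(A) x + y  ->  (x - 3y) + (y) = x - 2y   [differs from x + y: not invariant]
(B) x - y  ->  (x - 3y) - (y) = x - 4y   [differs from x - y: not invariant]
(C) y  ->  (y) = y   [equals y: invariant]
(D) xy  ->  (x - 3y)(y) = xy - 3y^2   [differs from xy: not invariant]

Only option (C), y, is unchanged by the transformation.
A horizontal shear moves points parallel to the x-axis, so the y-coordinate (and any function of y alone) is unchanged.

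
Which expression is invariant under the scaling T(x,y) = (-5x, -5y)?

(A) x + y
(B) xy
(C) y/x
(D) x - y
C

Under the uniform scaling T(x,y) = (-5x, -5y):
Substitute the transformed coordinates into each option and compare with the original:
(A) x + y  ->  (-5x) + (-5y) = -5x - 5y   [differs from x + y: not invariant]
(B) xy  ->  (-5x)(-5y) = 25xy   [differs from xy: not invariant]
(C) y/x  ->  (-5y)/(-5x) = y/x   [equals y/x: invariant]
(D) x - y  ->  (-5x) - (-5y) = -5x + 5y   [differs from x - y: not invariant]

Only option (C), y/x, is unchanged by the transformation.
The common factor -5 cancels in a ratio of coordinates, while sums, products and sums of squares pick up factors of -5 or 25.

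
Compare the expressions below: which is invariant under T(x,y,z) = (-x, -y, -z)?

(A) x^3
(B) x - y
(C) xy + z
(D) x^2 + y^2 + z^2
D

Apply T(x,y,z) = (-x, -y, -z) to each option, i.e. replace (x, y, z) by the transformed coordinates.
Substitute the transformed coordinates into each option and compare with the original:
(A) x^3  ->  (-x)^3 = -x^3   [differs from x^3: not invariant]
(B) x - y  ->  (-x) - (-y) = -x + y   [differs from x - y: not invariant]
(C) xy + z  ->  (-x)(-y) + (-z) = xy - z   [differs from xy + z: not invariant]
(D) x^2 + y^2 + z^2  ->  (-x)^2 + (-y)^2 + (-z)^2 = x^2 + y^2 + z^2   [equals x^2 + y^2 + z^2: invariant]

Only option (D), x^2 + y^2 + z^2, is unchanged by the transformation.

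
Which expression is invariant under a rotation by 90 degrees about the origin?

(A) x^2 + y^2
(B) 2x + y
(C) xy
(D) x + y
A

A rotation by 90 degrees sends (x, y) to (-y, x).
Substitute the transformed coordinates into each option and compare with the original:
(A) x^2 + y^2  ->  (-y)^2 + (x)^2 = x^2 + y^2   [equals x^2 + y^2: invariant]
(B) 2x + y  ->  2(-y) + (x) = x - 2y   [differs from 2x + y: not invariant]
(C) xy  ->  (-y)(x) = -xy   [differs from xy: not invariant]
(D) x + y  ->  (-y) + (x) = x - y   [differs from x + y: not invariant]

Only option (A), x^2 + y^2, is unchanged by the transformation.
Geometrically, x^2 + y^2 is the squared distance from the origin, which every rotation about the origin preserves.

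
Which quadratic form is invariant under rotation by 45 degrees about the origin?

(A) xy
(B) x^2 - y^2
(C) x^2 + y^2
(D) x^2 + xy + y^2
C

Rotation by 45 degrees sends (x, y) to (sqrt(2)x/2 - sqrt(2)y/2, sqrt(2)x/2 + sqrt(2)y/2).
Substitute the transformed coordinates into each option and compare with the original:
(A) xy  ->  (sqrt(2)x/2 - sqrt(2)y/2)(sqrt(2)x/2 + sqrt(2)y/2) = x^2/2 - y^2/2   [differs from xy: not invariant]
(B) x^2 - y^2  ->  (sqrt(2)x/2 - sqrt(2)y/2)^2 - (sqrt(2)x/2 + sqrt(2)y/2)^2 = -2xy   [differs from x^2 - y^2: not invariant]
(C) x^2 + y^2  ->  (sqrt(2)x/2 - sqrt(2)y/2)^2 + (sqrt(2)x/2 + sqrt(2)y/2)^2 = x^2 + y^2   [equals x^2 + y^2: invariant]
(D) x^2 + xy + y^2  ->  (sqrt(2)x/2 - sqrt(2)y/2)^2 + (sqrt(2)x/2 - sqrt(2)y/2)(sqrt(2)x/2 + sqrt(2)y/2) + (sqrt(2)x/2 + sqrt(2)y/2)^2 = 3x^2/2 + y^2/2   [differs from x^2 + xy + y^2: not invariant]

Only option (C), x^2 + y^2, is unchanged by the transformation.
x^2 + y^2 is the squared distance from the origin, which rotations preserve.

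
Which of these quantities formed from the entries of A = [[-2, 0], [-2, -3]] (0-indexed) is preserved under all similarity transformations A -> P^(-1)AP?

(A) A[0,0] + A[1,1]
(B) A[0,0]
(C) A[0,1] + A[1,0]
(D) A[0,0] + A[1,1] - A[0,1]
A

A[0,0] + A[1,1] is the trace of A. By the cyclic property of the trace, tr(P^(-1)AP) = tr(APP^(-1)) = tr(A), so it is the same for every matrix similar to A.

The other combinations are not similarity invariants. For example, take P = [[1, 1], [1, 2]] (det P = 1), so P^(-1) = [[2, -1], [-1, 1]] and
B = P^(-1)AP = [[1, 4], [-3, -6]].
Evaluating each option on A and on B:
(A) A[0,0] + A[1,1]: -5 for A, -5 for B -> unchanged
(B) A[0,0]: -2 for A, 1 for B -> changes
(C) A[0,1] + A[1,0]: -2 for A, 1 for B -> changes
(D) A[0,0] + A[1,1] - A[0,1]: -5 for A, -9 for B -> changes

Only (A) A[0,0] + A[1,1] = -5 survives (and it does so for every P, not just this one), so it is the invariant.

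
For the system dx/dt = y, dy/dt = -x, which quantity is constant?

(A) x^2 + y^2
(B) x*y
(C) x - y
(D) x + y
A

A first integral I satisfies dI/dt = 0 along every solution. Differentiate each option and use the equation of motion:
(A) d/dt[x^2 + y^2] = 2x*dx/dt + 2y*dy/dt = 2x*y + 2y*(-x) = 0
(B) d/dt[x*y] = (dx/dt)y + x(dy/dt) = y^2 - x^2, not identically 0
(C) d/dt[x - y] = y - (-x) = x + y, not identically 0
(D) d/dt[x + y] = y + (-x) = y - x, not identically 0

Only (A) has zero time-derivative. So x^2 + y^2 (the squared radius; trajectories are circles) is the conserved quantity.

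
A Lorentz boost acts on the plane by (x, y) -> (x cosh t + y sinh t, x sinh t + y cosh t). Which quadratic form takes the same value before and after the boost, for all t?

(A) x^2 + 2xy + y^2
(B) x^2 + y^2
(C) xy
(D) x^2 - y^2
D

Write x' = x cosh t + y sinh t, y' = x sinh t + y cosh t and substitute into each option:
(A) x^2 + 2xy + y^2: (x' + y')^2 with x' + y' = (x + y)(cosh t + sinh t) = (x + y)e^t, so it becomes (x + y)^2 e^(2t)   [not invariant for t != 0]
(B) x^2 + y^2: (x cosh t + y sinh t)^2 + (x sinh t + y cosh t)^2 = (x^2 + y^2)(cosh^2 t + sinh^2 t) + 4xy sinh t cosh t = (x^2 + y^2) cosh 2t + 2xy sinh 2t   [not invariant for t != 0]
(C) xy: (x cosh t + y sinh t)(x sinh t + y cosh t) = xy(cosh^2 t + sinh^2 t) + (x^2 + y^2) sinh t cosh t = xy cosh 2t + (x^2 + y^2)(sinh 2t)/2   [not invariant for t != 0]
(D) x^2 - y^2: (x cosh t + y sinh t)^2 - (x sinh t + y cosh t)^2 = x^2(cosh^2 t - sinh^2 t) + 2xy(cosh t sinh t - sinh t cosh t) + y^2(sinh^2 t - cosh^2 t) = x^2 - y^2   [invariant, using cosh^2 t - sinh^2 t = 1]

Only (D) x^2 - y^2 is unchanged; it is the Minkowski form preserved by Lorentz boosts, just as x^2 + y^2 is preserved by ordinary rotations.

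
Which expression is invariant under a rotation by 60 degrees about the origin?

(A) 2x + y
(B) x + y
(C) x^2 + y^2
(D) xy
C

A rotation by 60 degrees sends (x, y) to (x/2 - sqrt(3)y/2, sqrt(3)x/2 + y/2).
Substitute the transformed coordinates into each option and compare with the original:
(A) 2x + y  ->  2(x/2 - sqrt(3)y/2) + (sqrt(3)x/2 + y/2) = sqrt(3)x/2 + x - sqrt(3)y + y/2   [differs from 2x + y: not invariant]
(B) x + y  ->  (x/2 - sqrt(3)y/2) + (sqrt(3)x/2 + y/2) = x/2 + sqrt(3)x/2 - sqrt(3)y/2 + y/2   [differs from x + y: not invariant]
(C) x^2 + y^2  ->  (x/2 - sqrt(3)y/2)^2 + (sqrt(3)x/2 + y/2)^2 = x^2 + y^2   [equals x^2 + y^2: invariant]
(D) xy  ->  (x/2 - sqrt(3)y/2)(sqrt(3)x/2 + y/2) = sqrt(3)x^2/4 - xy/2 - sqrt(3)y^2/4   [differs from xy: not invariant]

Only option (C), x^2 + y^2, is unchanged by the transformation.
Geometrically, x^2 + y^2 is the squared distance from the origin, which every rotation about the origin preserves.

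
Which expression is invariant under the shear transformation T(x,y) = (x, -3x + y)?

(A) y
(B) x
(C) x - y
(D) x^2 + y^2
B

Under the shear T(x,y) = (x, -3x + y):
Substitute the transformed coordinates into each option and compare with the original:
(A) y  ->  (-3x + y) = -3x + y   [differs from y: not invariant]
(B) x  ->  (x) = x   [equals x: invariant]
(C) x - y  ->  (x) - (-3x + y) = 4x - y   [differs from x - y: not invariant]
(D) x^2 + y^2  ->  (x)^2 + (-3x + y)^2 = 10x^2 - 6xy + y^2   [differs from x^2 + y^2: not invariant]

Only option (B), x, is unchanged by the transformation.
A vertical shear moves points parallel to the y-axis, so the x-coordinate (and any function of x alone) is unchanged.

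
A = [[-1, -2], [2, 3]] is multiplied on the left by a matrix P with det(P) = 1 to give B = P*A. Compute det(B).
1

By the multiplicative property of determinants, det(B) = det(P*A) = det(P) * det(A) = det(A),
so the determinant is invariant under multiplication by any determinant-1 matrix; we just need det(A).

det(A) = (-1)(3) - (-2)(2) = -3 - (-4) = 1

Therefore det(B) = 1 * 1 = 1.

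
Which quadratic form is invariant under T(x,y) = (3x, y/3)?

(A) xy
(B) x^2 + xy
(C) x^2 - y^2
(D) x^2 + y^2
A

T multiplies x by 3 and divides y by 3.
Substitute the transformed coordinates into each option and compare with the original:
(A) xy  ->  (3x)(y/3) = xy   [equals xy: invariant]
(B) x^2 + xy  ->  (3x)^2 + (3x)(y/3) = 9x^2 + xy   [differs from x^2 + xy: not invariant]
(C) x^2 - y^2  ->  (3x)^2 - (y/3)^2 = 9x^2 - y^2/9   [differs from x^2 - y^2: not invariant]
(D) x^2 + y^2  ->  (3x)^2 + (y/3)^2 = 9x^2 + y^2/9   [differs from x^2 + y^2: not invariant]

Only option (A), xy, is unchanged by the transformation.
The factors 3 and 1/3 cancel only in the pure product xy.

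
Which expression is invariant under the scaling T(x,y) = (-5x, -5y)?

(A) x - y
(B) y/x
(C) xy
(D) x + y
B

Under the uniform scaling T(x,y) = (-5x, -5y):
Substitute the transformed coordinates into each option and compare with the original:
(A) x - y  ->  (-5x) - (-5y) = -5x + 5y   [differs from x - y: not invariant]
(B) y/x  ->  (-5y)/(-5x) = y/x   [equals y/x: invariant]
(C) xy  ->  (-5x)(-5y) = 25xy   [differs from xy: not invariant]
(D) x + y  ->  (-5x) + (-5y) = -5x - 5y   [differs from x + y: not invariant]

Only option (B), y/x, is unchanged by the transformation.
The common factor -5 cancels in a ratio of coordinates, while sums, products and sums of squares pick up factors of -5 or 25.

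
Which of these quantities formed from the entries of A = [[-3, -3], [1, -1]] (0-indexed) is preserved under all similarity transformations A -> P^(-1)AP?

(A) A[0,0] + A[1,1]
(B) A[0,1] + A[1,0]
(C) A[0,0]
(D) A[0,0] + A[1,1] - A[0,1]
A

A[0,0] + A[1,1] is the trace of A. By the cyclic property of the trace, tr(P^(-1)AP) = tr(APP^(-1)) = tr(A), so it is the same for every matrix similar to A.

The other combinations are not similarity invariants. For example, take P = [[2, 1], [1, 1]] (det P = 1), so P^(-1) = [[1, -1], [-1, 2]] and
B = P^(-1)AP = [[-10, -6], [11, 6]].
Evaluating each option on A and on B:
(A) A[0,0] + A[1,1]: -4 for A, -4 for B -> unchanged
(B) A[0,1] + A[1,0]: -2 for A, 5 for B -> changes
(C) A[0,0]: -3 for A, -10 for B -> changes
(D) A[0,0] + A[1,1] - A[0,1]: -1 for A, 2 for B -> changes

Only (A) A[0,0] + A[1,1] = -4 survives (and it does so for every P, not just this one), so it is the invariant.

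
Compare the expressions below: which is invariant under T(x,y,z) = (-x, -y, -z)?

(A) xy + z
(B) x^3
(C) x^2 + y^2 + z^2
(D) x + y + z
C

Apply T(x,y,z) = (-x, -y, -z) to each option, i.e. replace (x, y, z) by the transformed coordinates.
Substitute the transformed coordinates into each option and compare with the original:
(A) xy + z  ->  (-x)(-y) + (-z) = xy - z   [differs from xy + z: not invariant]
(B) x^3  ->  (-x)^3 = -x^3   [differs from x^3: not invariant]
(C) x^2 + y^2 + z^2  ->  (-x)^2 + (-y)^2 + (-z)^2 = x^2 + y^2 + z^2   [equals x^2 + y^2 + z^2: invariant]
(D) x + y + z  ->  (-x) + (-y) + (-z) = -x - y - z   [differs from x + y + z: not invariant]

Only option (C), x^2 + y^2 + z^2, is unchanged by the transformation.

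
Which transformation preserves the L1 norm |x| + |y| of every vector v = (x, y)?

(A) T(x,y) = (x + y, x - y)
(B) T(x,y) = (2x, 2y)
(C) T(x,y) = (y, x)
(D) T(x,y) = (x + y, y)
C

A transformation preserves a norm if ||T(v)|| = ||v|| for every v; a single vector where the norm changes rules an option out.

(A) T(x,y) = (x + y, x - y): v = (1, 0) has norm |1| + |0| = 1, but T(v) = (1, 1) has norm 2 -- not preserved.
(B) T(x,y) = (2x, 2y): v = (1, 0) has norm |1| + |0| = 1, but T(v) = (2, 0) has norm 2 -- not preserved.
(C) T(x,y) = (y, x): preserves the norm -- it only permutes the coordinates and/or flips signs, which leaves |x| + |y| unchanged.
(D) T(x,y) = (x + y, y): v = (0, 1) has norm |0| + |1| = 1, but T(v) = (1, 1) has norm 2 -- not preserved.

Therefore the answer is (C).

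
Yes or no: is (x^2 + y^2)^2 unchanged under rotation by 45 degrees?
Yes

Applying rotation by 45 degrees: x' = x*cos(45 degrees) - y*sin(45 degrees) = sqrt(2)x/2 - sqrt(2)y/2, y' = x*sin(45 degrees) + y*cos(45 degrees) = sqrt(2)x/2 + sqrt(2)y/2

Substituting into (x^2 + y^2)^2:
((sqrt(2)x/2 - sqrt(2)y/2)^2 + (sqrt(2)x/2 + sqrt(2)y/2)^2)^2
= x^4 + 2x^2y^2 + y^4 = (x^2 + y^2)^2

This equals the original expression (x^2 + y^2)^2, so it IS invariant.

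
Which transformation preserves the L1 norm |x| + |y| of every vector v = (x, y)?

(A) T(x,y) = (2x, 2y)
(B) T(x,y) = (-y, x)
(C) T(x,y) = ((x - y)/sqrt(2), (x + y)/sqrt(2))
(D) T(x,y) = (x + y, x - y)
B

A transformation preserves a norm if ||T(v)|| = ||v|| for every v; a single vector where the norm changes rules an option out.

(A) T(x,y) = (2x, 2y): v = (1, 0) has norm |1| + |0| = 1, but T(v) = (2, 0) has norm 2 -- not preserved.
(B) T(x,y) = (-y, x): preserves the norm -- it only permutes the coordinates and/or flips signs, which leaves |x| + |y| unchanged.
(C) T(x,y) = ((x - y)/sqrt(2), (x + y)/sqrt(2)): v = (1, 0) has norm |1| + |0| = 1, but T(v) = (sqrt(2)/2, sqrt(2)/2) has norm sqrt(2) -- not preserved.
(D) T(x,y) = (x + y, x - y): v = (1, 0) has norm |1| + |0| = 1, but T(v) = (1, 1) has norm 2 -- not preserved.

Therefore the answer is (B).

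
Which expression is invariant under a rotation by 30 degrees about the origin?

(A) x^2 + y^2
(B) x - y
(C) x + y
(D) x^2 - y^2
A

A rotation by 30 degrees sends (x, y) to (sqrt(3)x/2 - y/2, x/2 + sqrt(3)y/2).
Substitute the transformed coordinates into each option and compare with the original:
(A) x^2 + y^2  ->  (sqrt(3)x/2 - y/2)^2 + (x/2 + sqrt(3)y/2)^2 = x^2 + y^2   [equals x^2 + y^2: invariant]
(B) x - y  ->  (sqrt(3)x/2 - y/2) - (x/2 + sqrt(3)y/2) = -x/2 + sqrt(3)x/2 - sqrt(3)y/2 - y/2   [differs from x - y: not invariant]
(C) x + y  ->  (sqrt(3)x/2 - y/2) + (x/2 + sqrt(3)y/2) = x/2 + sqrt(3)x/2 - y/2 + sqrt(3)y/2   [differs from x + y: not invariant]
(D) x^2 - y^2  ->  (sqrt(3)x/2 - y/2)^2 - (x/2 + sqrt(3)y/2)^2 = x^2/2 - sqrt(3)xy - y^2/2   [differs from x^2 - y^2: not invariant]

Only option (A), x^2 + y^2, is unchanged by the transformation.
Geometrically, x^2 + y^2 is the squared distance from the origin, which every rotation about the origin preserves.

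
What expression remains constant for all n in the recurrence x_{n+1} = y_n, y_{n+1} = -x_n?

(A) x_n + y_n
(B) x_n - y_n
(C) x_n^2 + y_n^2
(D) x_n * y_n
C

For the recurrence x_{n+1} = y_n, y_{n+1} = -x_n:

x_{n+1}^2 + y_{n+1}^2 = y_n^2 + (-x_n)^2 = x_n^2 + y_n^2
The sum of squares is conserved (like energy in a harmonic oscillator).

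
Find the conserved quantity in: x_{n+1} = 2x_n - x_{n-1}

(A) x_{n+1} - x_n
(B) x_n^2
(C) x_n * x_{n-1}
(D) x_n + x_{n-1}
A

For the recurrence x_{n+1} = 2x_n - x_{n-1}:

If x_{n+1} = 2x_n - x_{n-1}, then:
x_{n+1} - x_n = x_n - x_{n-1}
The first difference is constant throughout the sequence.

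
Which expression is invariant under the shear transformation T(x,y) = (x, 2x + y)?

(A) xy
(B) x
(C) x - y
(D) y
B

Under the shear T(x,y) = (x, 2x + y):
Substitute the transformed coordinates into each option and compare with the original:
(A) xy  ->  (x)(2x + y) = 2x^2 + xy   [differs from xy: not invariant]
(B) x  ->  (x) = x   [equals x: invariant]
(C) x - y  ->  (x) - (2x + y) = -x - y   [differs from x - y: not invariant]
(D) y  ->  (2x + y) = 2x + y   [differs from y: not invariant]

Only option (B), x, is unchanged by the transformation.
A vertical shear moves points parallel to the y-axis, so the x-coordinate (and any function of x alone) is unchanged.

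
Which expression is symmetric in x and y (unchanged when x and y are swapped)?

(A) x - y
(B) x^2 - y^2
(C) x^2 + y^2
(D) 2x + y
C

A symmetric expression is unchanged when the variables are permuted; here the transformation to test is the swap (x, y) -> (y, x).
Substitute the transformed coordinates into each option and compare with the original:
(A) x - y  ->  (y) - (x) = -x + y   [differs from x - y: not invariant]
(B) x^2 - y^2  ->  (y)^2 - (x)^2 = -x^2 + y^2   [differs from x^2 - y^2: not invariant]
(C) x^2 + y^2  ->  (y)^2 + (x)^2 = x^2 + y^2   [equals x^2 + y^2: invariant]
(D) 2x + y  ->  2(y) + (x) = x + 2y   [differs from 2x + y: not invariant]

Only option (C), x^2 + y^2, is unchanged by the transformation.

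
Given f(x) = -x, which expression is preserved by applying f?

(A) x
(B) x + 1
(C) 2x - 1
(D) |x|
D

For f(x) = -x:
Applying f replaces x by -x. Since |-x| = |x|, the absolute value is unchanged by f, whereas x -> -x, 2x - 1 -> -2x - 1 and x + 1 -> -x + 1 all change.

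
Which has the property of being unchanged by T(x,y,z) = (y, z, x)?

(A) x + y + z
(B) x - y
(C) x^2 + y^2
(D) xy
A

Apply T(x,y,z) = (y, z, x) to each option, i.e. replace (x, y, z) by the transformed coordinates.
Substitute the transformed coordinates into each option and compare with the original:
(A) x + y + z  ->  (y) + (z) + (x) = x + y + z   [equals x + y + z: invariant]
(B) x - y  ->  (y) - (z) = y - z   [differs from x - y: not invariant]
(C) x^2 + y^2  ->  (y)^2 + (z)^2 = y^2 + z^2   [differs from x^2 + y^2: not invariant]
(D) xy  ->  (y)(z) = yz   [differs from xy: not invariant]

Only option (A), x + y + z, is unchanged by the transformation.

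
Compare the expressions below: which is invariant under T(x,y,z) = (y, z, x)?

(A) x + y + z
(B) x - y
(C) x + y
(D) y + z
A

Apply T(x,y,z) = (y, z, x) to each option, i.e. replace (x, y, z) by the transformed coordinates.
Substitute the transformed coordinates into each option and compare with the original:
(A) x + y + z  ->  (y) + (z) + (x) = x + y + z   [equals x + y + z: invariant]
(B) x - y  ->  (y) - (z) = y - z   [differs from x - y: not invariant]
(C) x + y  ->  (y) + (z) = y + z   [differs from x + y: not invariant]
(D) y + z  ->  (z) + (x) = x + z   [differs from y + z: not invariant]

Only option (A), x + y + z, is unchanged by the transformation.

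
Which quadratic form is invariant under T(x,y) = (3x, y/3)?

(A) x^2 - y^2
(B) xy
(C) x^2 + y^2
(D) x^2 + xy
B

T multiplies x by 3 and divides y by 3.
Substitute the transformed coordinates into each option and compare with the original:
(A) x^2 - y^2  ->  (3x)^2 - (y/3)^2 = 9x^2 - y^2/9   [differs from x^2 - y^2: not invariant]
(B) xy  ->  (3x)(y/3) = xy   [equals xy: invariant]
(C) x^2 + y^2  ->  (3x)^2 + (y/3)^2 = 9x^2 + y^2/9   [differs from x^2 + y^2: not invariant]
(D) x^2 + xy  ->  (3x)^2 + (3x)(y/3) = 9x^2 + xy   [differs from x^2 + xy: not invariant]

Only option (B), xy, is unchanged by the transformation.
The factors 3 and 1/3 cancel only in the pure product xy.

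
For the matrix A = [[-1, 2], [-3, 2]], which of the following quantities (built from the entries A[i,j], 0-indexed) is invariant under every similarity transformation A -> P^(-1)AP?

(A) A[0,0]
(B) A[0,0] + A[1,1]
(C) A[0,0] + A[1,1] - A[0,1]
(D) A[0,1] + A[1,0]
B

A[0,0] + A[1,1] is the trace of A. By the cyclic property of the trace, tr(P^(-1)AP) = tr(APP^(-1)) = tr(A), so it is the same for every matrix similar to A.

The other combinations are not similarity invariants. For example, take P = [[1, -1], [0, 1]] (det P = 1), so P^(-1) = [[1, 1], [0, 1]] and
B = P^(-1)AP = [[-4, 8], [-3, 5]].
Evaluating each option on A and on B:
(A) A[0,0]: -1 for A, -4 for B -> changes
(B) A[0,0] + A[1,1]: 1 for A, 1 for B -> unchanged
(C) A[0,0] + A[1,1] - A[0,1]: -1 for A, -7 for B -> changes
(D) A[0,1] + A[1,0]: -1 for A, 5 for B -> changes

Only (B) A[0,0] + A[1,1] = 1 survives (and it does so for every P, not just this one), so it is the invariant.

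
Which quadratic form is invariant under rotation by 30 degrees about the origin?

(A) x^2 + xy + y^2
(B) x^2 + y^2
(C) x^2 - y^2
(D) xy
B

Rotation by 30 degrees sends (x, y) to (sqrt(3)x/2 - y/2, x/2 + sqrt(3)y/2).
Substitute the transformed coordinates into each option and compare with the original:
(A) x^2 + xy + y^2  ->  (sqrt(3)x/2 - y/2)^2 + (sqrt(3)x/2 - y/2)(x/2 + sqrt(3)y/2) + (x/2 + sqrt(3)y/2)^2 = sqrt(3)x^2/4 + x^2 + xy/2 - sqrt(3)y^2/4 + y^2   [differs from x^2 + xy + y^2: not invariant]
(B) x^2 + y^2  ->  (sqrt(3)x/2 - y/2)^2 + (x/2 + sqrt(3)y/2)^2 = x^2 + y^2   [equals x^2 + y^2: invariant]
(C) x^2 - y^2  ->  (sqrt(3)x/2 - y/2)^2 - (x/2 + sqrt(3)y/2)^2 = x^2/2 - sqrt(3)xy - y^2/2   [differs from x^2 - y^2: not invariant]
(D) xy  ->  (sqrt(3)x/2 - y/2)(x/2 + sqrt(3)y/2) = sqrt(3)x^2/4 + xy/2 - sqrt(3)y^2/4   [differs from xy: not invariant]

Only option (B), x^2 + y^2, is unchanged by the transformation.
x^2 + y^2 is the squared distance from the origin, which rotations preserve.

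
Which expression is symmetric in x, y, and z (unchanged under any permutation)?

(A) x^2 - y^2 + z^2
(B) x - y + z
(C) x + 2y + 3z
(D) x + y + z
D

A symmetric expression is unchanged when the variables are permuted; here the transformation to test is the swap (x, y) -> (y, x).
A symmetric expression must survive every permutation; the single swap x <-> y already eliminates the distractors, and the keyed expression is also unchanged by x <-> z and y <-> z (each variable enters it in exactly the same way).
Substitute the transformed coordinates into each option and compare with the original:
(A) x^2 - y^2 + z^2  ->  (y)^2 - (x)^2 + z^2 = -x^2 + y^2 + z^2   [differs from x^2 - y^2 + z^2: not invariant]
(B) x - y + z  ->  (y) - (x) + z = -x + y + z   [differs from x - y + z: not invariant]
(C) x + 2y + 3z  ->  (y) + 2(x) + 3z = 2x + y + 3z   [differs from x + 2y + 3z: not invariant]
(D) x + y + z  ->  (y) + (x) + z = x + y + z   [equals x + y + z: invariant]

Only option (D), x + y + z, is unchanged by the transformation.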